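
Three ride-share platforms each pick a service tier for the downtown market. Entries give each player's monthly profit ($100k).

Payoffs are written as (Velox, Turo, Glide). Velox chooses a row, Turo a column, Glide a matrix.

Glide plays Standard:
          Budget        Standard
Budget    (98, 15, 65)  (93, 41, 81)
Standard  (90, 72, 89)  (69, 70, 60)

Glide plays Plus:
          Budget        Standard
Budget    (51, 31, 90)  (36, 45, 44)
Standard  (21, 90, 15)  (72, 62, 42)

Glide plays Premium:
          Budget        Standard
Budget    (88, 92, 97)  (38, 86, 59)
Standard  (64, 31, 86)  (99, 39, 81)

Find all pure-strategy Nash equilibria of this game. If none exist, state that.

(Budget, Budget, Premium) and (Budget, Standard, Standard) and (Standard, Standard, Premium)

(Budget, Budget, Standard): Turo can switch to Standard (15 → 41). Not NE.
(Budget, Budget, Plus): Turo can switch to Standard (31 → 45). Not NE.
(Budget, Budget, Premium): Velox gets 88, best alternative 64; Turo gets 92, best alternative 86; Glide gets 97, best alternative 90. No profitable deviation — NE.
(Budget, Standard, Standard): Velox gets 93, best alternative 69; Turo gets 41, best alternative 15; Glide gets 81, best alternative 59. No profitable deviation — NE.
(Budget, Standard, Plus): Velox can switch to Standard (36 → 72). Not NE.
(Budget, Standard, Premium): Velox can switch to Standard (38 → 99). Not NE.
(Standard, Budget, Standard): Velox can switch to Budget (90 → 98). Not NE.
(Standard, Budget, Plus): Velox can switch to Budget (21 → 51). Not NE.
(Standard, Budget, Premium): Velox can switch to Budget (64 → 88). Not NE.
(Standard, Standard, Standard): Velox can switch to Budget (69 → 93). Not NE.
(Standard, Standard, Plus): Turo can switch to Budget (62 → 90). Not NE.
(Standard, Standard, Premium): Velox gets 99, best alternative 38; Turo gets 39, best alternative 31; Glide gets 81, best alternative 60. No profitable deviation — NE.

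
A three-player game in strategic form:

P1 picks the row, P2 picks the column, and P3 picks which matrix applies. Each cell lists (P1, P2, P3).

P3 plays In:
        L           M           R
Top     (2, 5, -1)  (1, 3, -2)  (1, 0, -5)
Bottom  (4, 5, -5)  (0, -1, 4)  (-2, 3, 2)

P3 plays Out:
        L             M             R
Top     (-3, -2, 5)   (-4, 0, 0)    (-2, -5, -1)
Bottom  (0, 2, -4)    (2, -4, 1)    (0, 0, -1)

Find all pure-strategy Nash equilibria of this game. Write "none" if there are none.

(Bottom, L, Out)

(Top, L, In): P1 can switch to Bottom (2 → 4). Not NE.
(Top, L, Out): P1 can switch to Bottom (-3 → 0). Not NE.
(Top, M, In): P2 can switch to L (3 → 5). Not NE.
(Top, M, Out): P1 can switch to Bottom (-4 → 2). Not NE.
(Top, R, In): P2 can switch to L (0 → 5). Not NE.
(Top, R, Out): P1 can switch to Bottom (-2 → 0). Not NE.
(Bottom, L, In): P3 can switch to Out (-5 → -4). Not NE.
(Bottom, L, Out): P1 gets 0, best alternative -3; P2 gets 2, best alternative 0; P3 gets -4, best alternative -5. No profitable deviation — NE.
(Bottom, M, In): P1 can switch to Top (0 → 1). Not NE.
(The remaining 3 profiles each have a profitable deviation by the same check.)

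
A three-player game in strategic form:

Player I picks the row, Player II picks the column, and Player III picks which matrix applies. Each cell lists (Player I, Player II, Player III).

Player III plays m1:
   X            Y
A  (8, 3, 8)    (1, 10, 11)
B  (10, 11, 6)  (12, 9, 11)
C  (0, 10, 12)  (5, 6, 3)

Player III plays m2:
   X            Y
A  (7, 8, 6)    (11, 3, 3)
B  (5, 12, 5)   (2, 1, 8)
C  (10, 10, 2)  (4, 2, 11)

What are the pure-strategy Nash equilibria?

Player I against (X, m1): payoffs 8, 10, 0 → best response B.
Player I against (X, m2): payoffs 7, 5, 10 → best response C.
Player I against (Y, m1): payoffs 1, 12, 5 → best response B.
Player I against (Y, m2): payoffs 11, 2, 4 → best response A.
Player II against (A, m1): payoffs 3, 10 → best response Y.
Player II against (A, m2): payoffs 8, 3 → best response X.
Player II against (B, m1): payoffs 11, 9 → best response X.
Player II against (B, m2): payoffs 12, 1 → best response X.
Player II against (C, m1): payoffs 10, 6 → best response X.
Player II against (C, m2): payoffs 10, 2 → best response X.
Player III against (A, X): payoffs 8, 6 → best response m1.
Player III against (A, Y): payoffs 11, 3 → best response m1.
Player III against (B, X): payoffs 6, 5 → best response m1.
Player III against (B, Y): payoffs 11, 8 → best response m1.
Player III against (C, X): payoffs 12, 2 → best response m1.
Player III against (C, Y): payoffs 3, 11 → best response m2.
Mutual best responses: (B, X, m1).

Pure NE: (B, X, m1)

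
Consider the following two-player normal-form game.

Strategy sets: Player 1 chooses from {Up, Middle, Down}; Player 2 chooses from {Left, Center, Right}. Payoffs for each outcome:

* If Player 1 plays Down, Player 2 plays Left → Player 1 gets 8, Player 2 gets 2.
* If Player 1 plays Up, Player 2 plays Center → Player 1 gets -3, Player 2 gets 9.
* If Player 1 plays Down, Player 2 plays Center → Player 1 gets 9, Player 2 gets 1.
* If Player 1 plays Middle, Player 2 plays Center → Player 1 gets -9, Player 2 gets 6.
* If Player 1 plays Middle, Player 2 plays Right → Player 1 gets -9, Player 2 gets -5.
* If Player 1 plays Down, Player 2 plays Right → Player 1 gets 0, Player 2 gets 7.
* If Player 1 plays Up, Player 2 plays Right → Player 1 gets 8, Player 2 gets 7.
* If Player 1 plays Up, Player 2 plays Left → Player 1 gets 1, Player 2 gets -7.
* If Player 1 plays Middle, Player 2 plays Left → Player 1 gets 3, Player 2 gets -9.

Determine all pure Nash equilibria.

This game has no pure Nash equilibrium.

Player 1 against Left: payoffs 1, 3, 8 → best response Down.
Player 1 against Center: payoffs -3, -9, 9 → best response Down.
Player 1 against Right: payoffs 8, -9, 0 → best response Up.
Player 2 against Up: payoffs -7, 9, 7 → best response Center.
Player 2 against Middle: payoffs -9, 6, -5 → best response Center.
Player 2 against Down: payoffs 2, 1, 7 → best response Right.
No profile is a mutual best response for all players.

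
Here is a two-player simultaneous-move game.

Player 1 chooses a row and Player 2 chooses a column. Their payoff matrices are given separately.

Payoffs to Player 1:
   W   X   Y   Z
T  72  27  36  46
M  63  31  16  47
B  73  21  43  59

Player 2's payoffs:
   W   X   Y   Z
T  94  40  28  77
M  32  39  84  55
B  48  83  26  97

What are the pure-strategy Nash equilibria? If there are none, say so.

(B, Z)

(T, W): Player 1 can switch to B (72 → 73). Not NE.
(T, X): Player 1 can switch to M (27 → 31). Not NE.
(T, Y): Player 1 can switch to B (36 → 43). Not NE.
(T, Z): Player 1 can switch to M (46 → 47). Not NE.
(M, W): Player 1 can switch to T (63 → 72). Not NE.
(M, X): Player 2 can switch to Y (39 → 84). Not NE.
(B, Z): Player 1 gets 59, best alternative 47; Player 2 gets 97, best alternative 83. No profitable deviation — NE.
(The remaining 5 profiles each have a profitable deviation by the same check.)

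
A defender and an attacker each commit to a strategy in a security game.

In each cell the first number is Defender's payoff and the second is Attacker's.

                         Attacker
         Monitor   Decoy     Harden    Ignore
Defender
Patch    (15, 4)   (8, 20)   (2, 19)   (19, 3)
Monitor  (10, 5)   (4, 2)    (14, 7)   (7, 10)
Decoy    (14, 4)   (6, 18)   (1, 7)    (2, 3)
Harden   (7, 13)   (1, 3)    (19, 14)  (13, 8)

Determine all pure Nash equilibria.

The pure Nash equilibria are (Patch, Decoy); (Harden, Harden).

Defender against Monitor: payoffs 15, 10, 14, 7 → best response Patch.
Defender against Decoy: payoffs 8, 4, 6, 1 → best response Patch.
Defender against Harden: payoffs 2, 14, 1, 19 → best response Harden.
Defender against Ignore: payoffs 19, 7, 2, 13 → best response Patch.
Attacker against Patch: payoffs 4, 20, 19, 3 → best response Decoy.
Attacker against Monitor: payoffs 5, 2, 7, 10 → best response Ignore.
Attacker against Decoy: payoffs 4, 18, 7, 3 → best response Decoy.
Attacker against Harden: payoffs 13, 3, 14, 8 → best response Harden.
Mutual best responses: (Patch, Decoy); (Harden, Harden).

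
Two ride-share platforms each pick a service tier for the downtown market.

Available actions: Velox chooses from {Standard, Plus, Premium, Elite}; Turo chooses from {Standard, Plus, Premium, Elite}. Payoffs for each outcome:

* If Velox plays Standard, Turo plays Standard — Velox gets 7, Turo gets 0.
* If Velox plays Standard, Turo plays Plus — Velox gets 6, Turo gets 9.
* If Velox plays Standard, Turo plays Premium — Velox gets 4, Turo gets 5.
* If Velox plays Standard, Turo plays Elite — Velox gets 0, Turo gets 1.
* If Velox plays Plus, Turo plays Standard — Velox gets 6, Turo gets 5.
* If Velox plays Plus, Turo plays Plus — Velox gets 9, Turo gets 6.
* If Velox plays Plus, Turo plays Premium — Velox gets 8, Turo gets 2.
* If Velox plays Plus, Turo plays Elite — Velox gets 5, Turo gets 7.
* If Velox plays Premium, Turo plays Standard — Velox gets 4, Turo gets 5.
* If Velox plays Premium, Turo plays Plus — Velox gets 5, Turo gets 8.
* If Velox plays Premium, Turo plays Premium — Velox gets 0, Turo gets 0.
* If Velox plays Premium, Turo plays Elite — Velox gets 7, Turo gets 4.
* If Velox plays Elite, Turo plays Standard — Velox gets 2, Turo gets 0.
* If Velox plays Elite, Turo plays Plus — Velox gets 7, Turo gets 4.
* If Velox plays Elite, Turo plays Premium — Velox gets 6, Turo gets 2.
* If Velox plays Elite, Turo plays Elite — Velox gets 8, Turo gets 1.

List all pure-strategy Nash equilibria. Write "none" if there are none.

none

(Standard, Standard): Turo can switch to Plus (0 → 9). Not NE.
(Standard, Plus): Velox can switch to Plus (6 → 9). Not NE.
(Standard, Premium): Velox can switch to Plus (4 → 8). Not NE.
(Standard, Elite): Velox can switch to Plus (0 → 5). Not NE.
(Plus, Standard): Velox can switch to Standard (6 → 7). Not NE.
(Plus, Plus): Turo can switch to Elite (6 → 7). Not NE.
(Plus, Premium): Turo can switch to Standard (2 → 5). Not NE.
(Plus, Elite): Velox can switch to Premium (5 → 7). Not NE.
(The remaining 8 profiles each have a profitable deviation by the same check.)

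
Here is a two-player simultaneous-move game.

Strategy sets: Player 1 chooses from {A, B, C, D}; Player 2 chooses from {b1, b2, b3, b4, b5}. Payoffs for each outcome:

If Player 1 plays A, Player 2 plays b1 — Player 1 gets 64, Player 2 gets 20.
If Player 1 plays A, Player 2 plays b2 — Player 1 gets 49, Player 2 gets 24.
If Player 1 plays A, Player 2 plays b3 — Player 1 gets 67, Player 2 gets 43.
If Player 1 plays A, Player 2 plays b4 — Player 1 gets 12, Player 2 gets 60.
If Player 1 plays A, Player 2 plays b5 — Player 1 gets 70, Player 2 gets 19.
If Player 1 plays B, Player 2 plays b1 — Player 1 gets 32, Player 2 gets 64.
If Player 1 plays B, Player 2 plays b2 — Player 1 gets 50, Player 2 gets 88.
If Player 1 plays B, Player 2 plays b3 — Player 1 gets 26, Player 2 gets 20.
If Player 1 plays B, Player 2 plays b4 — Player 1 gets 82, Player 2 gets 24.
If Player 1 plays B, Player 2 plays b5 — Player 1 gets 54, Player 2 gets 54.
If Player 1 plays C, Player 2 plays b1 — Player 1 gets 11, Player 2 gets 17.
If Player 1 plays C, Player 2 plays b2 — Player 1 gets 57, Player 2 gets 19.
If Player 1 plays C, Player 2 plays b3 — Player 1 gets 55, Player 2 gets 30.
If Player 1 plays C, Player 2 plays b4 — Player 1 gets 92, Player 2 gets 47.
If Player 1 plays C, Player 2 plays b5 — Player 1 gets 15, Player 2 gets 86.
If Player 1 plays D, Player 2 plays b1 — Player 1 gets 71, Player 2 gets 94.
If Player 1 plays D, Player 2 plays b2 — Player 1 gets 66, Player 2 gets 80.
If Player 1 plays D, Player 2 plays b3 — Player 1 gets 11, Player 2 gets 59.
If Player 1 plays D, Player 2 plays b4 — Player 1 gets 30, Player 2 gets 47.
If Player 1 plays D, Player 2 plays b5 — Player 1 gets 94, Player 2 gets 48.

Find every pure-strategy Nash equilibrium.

Pure NE: (D, b1)

Player 1 against b1: payoffs 64, 32, 11, 71 → best response D.
Player 1 against b2: payoffs 49, 50, 57, 66 → best response D.
Player 1 against b3: payoffs 67, 26, 55, 11 → best response A.
Player 1 against b4: payoffs 12, 82, 92, 30 → best response C.
Player 1 against b5: payoffs 70, 54, 15, 94 → best response D.
Player 2 against A: payoffs 20, 24, 43, 60, 19 → best response b4.
Player 2 against B: payoffs 64, 88, 20, 24, 54 → best response b2.
Player 2 against C: payoffs 17, 19, 30, 47, 86 → best response b5.
Player 2 against D: payoffs 94, 80, 59, 47, 48 → best response b1.
Mutual best responses: (D, b1).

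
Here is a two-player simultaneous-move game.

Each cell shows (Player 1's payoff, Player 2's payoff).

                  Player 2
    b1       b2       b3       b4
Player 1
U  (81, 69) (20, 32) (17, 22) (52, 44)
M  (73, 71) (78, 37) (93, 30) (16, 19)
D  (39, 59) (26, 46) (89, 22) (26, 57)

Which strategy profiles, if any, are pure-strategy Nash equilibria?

Pure NE: (U, b1)

Player 1 against b1: payoffs 81, 73, 39 → best response U.
Player 1 against b2: payoffs 20, 78, 26 → best response M.
Player 1 against b3: payoffs 17, 93, 89 → best response M.
Player 1 against b4: payoffs 52, 16, 26 → best response U.
Player 2 against U: payoffs 69, 32, 22, 44 → best response b1.
Player 2 against M: payoffs 71, 37, 30, 19 → best response b1.
Player 2 against D: payoffs 59, 46, 22, 57 → best response b1.
Mutual best responses: (U, b1).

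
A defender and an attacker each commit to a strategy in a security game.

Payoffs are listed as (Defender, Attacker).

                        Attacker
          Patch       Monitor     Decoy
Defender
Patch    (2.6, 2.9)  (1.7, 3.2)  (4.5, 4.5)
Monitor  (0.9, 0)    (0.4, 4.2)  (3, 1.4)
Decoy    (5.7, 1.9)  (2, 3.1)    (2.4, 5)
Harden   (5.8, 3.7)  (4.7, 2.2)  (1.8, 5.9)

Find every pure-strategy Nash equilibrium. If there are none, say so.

Pure NE: (Patch, Decoy)

Defender against Patch: payoffs 2.6, 0.9, 5.7, 5.8 → best response Harden.
Defender against Monitor: payoffs 1.7, 0.4, 2, 4.7 → best response Harden.
Defender against Decoy: payoffs 4.5, 3, 2.4, 1.8 → best response Patch.
Attacker against Patch: payoffs 2.9, 3.2, 4.5 → best response Decoy.
Attacker against Monitor: payoffs 0, 4.2, 1.4 → best response Monitor.
Attacker against Decoy: payoffs 1.9, 3.1, 5 → best response Decoy.
Attacker against Harden: payoffs 3.7, 2.2, 5.9 → best response Decoy.
Mutual best responses: (Patch, Decoy).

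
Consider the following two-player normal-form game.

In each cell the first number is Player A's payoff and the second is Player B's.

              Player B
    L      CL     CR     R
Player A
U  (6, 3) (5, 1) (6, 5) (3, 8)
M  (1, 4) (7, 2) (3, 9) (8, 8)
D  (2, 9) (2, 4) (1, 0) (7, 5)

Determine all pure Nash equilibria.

Player A against L: payoffs 6, 1, 2 → best response U.
Player A against CL: payoffs 5, 7, 2 → best response M.
Player A against CR: payoffs 6, 3, 1 → best response U.
Player A against R: payoffs 3, 8, 7 → best response M.
Player B against U: payoffs 3, 1, 5, 8 → best response R.
Player B against M: payoffs 4, 2, 9, 8 → best response CR.
Player B against D: payoffs 9, 4, 0, 5 → best response L.
No profile is a mutual best response for all players.

This game has no pure Nash equilibrium.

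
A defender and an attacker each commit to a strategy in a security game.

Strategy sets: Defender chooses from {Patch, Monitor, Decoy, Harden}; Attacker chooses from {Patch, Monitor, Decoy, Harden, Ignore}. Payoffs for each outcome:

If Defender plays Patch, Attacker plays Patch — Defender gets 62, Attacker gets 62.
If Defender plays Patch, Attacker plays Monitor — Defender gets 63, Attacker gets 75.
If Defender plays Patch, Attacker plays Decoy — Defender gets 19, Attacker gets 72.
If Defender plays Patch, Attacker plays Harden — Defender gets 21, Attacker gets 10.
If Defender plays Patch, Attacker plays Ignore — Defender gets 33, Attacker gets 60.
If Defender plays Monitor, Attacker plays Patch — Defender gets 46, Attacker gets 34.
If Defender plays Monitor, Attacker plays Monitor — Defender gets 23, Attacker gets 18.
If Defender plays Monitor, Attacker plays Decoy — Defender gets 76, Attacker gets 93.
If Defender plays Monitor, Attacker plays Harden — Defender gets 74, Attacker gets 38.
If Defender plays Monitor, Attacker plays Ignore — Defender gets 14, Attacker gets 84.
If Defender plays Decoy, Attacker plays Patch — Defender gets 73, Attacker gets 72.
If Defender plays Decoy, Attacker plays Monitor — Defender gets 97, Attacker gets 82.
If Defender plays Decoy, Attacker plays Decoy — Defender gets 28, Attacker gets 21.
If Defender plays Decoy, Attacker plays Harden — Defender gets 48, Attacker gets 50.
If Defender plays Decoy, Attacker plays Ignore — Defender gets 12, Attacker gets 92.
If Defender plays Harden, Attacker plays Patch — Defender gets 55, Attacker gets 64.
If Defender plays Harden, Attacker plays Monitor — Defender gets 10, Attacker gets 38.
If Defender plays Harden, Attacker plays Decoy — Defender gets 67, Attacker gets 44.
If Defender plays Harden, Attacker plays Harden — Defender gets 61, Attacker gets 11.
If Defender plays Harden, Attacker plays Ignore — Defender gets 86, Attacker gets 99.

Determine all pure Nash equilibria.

Pure-strategy Nash equilibria: (Monitor, Decoy); (Harden, Ignore)

Defender against Patch: payoffs 62, 46, 73, 55 → best response Decoy.
Defender against Monitor: payoffs 63, 23, 97, 10 → best response Decoy.
Defender against Decoy: payoffs 19, 76, 28, 67 → best response Monitor.
Defender against Harden: payoffs 21, 74, 48, 61 → best response Monitor.
Defender against Ignore: payoffs 33, 14, 12, 86 → best response Harden.
Attacker against Patch: payoffs 62, 75, 72, 10, 60 → best response Monitor.
Attacker against Monitor: payoffs 34, 18, 93, 38, 84 → best response Decoy.
Attacker against Decoy: payoffs 72, 82, 21, 50, 92 → best response Ignore.
Attacker against Harden: payoffs 64, 38, 44, 11, 99 → best response Ignore.
Mutual best responses: (Monitor, Decoy); (Harden, Ignore).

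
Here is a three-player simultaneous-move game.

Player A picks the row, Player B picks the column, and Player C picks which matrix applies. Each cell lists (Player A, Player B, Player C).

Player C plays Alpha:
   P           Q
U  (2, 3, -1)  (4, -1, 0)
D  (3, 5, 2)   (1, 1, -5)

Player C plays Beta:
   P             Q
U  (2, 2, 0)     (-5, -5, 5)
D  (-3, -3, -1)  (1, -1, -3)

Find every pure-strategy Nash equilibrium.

(U, P, Beta), (D, P, Alpha), (D, Q, Beta)

Check each profile: it is a Nash equilibrium iff no player can strictly gain by switching unilaterally.
(U, P, Alpha): Player A can switch to D (2 → 3). Not NE.
(U, P, Beta): Player A gets 2, best alternative -3; Player B gets 2, best alternative -5; Player C gets 0, best alternative -1. No profitable deviation — NE.
(U, Q, Alpha): Player B can switch to P (-1 → 3). Not NE.
(U, Q, Beta): Player A can switch to D (-5 → 1). Not NE.
(D, P, Alpha): Player A gets 3, best alternative 2; Player B gets 5, best alternative 1; Player C gets 2, best alternative -1. No profitable deviation — NE.
(D, P, Beta): Player A can switch to U (-3 → 2). Not NE.
(D, Q, Alpha): Player A can switch to U (1 → 4). Not NE.
(D, Q, Beta): Player A gets 1, best alternative -5; Player B gets -1, best alternative -3; Player C gets -3, best alternative -5. No profitable deviation — NE.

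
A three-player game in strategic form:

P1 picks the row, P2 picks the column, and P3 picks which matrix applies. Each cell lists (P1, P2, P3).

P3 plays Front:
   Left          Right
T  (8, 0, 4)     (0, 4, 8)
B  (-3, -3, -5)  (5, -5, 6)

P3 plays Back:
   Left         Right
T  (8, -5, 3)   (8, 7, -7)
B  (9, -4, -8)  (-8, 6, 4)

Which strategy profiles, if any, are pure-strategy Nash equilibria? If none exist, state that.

(T, Left, Front): P2 can switch to Right (0 → 4). Not NE.
(T, Left, Back): P1 can switch to B (8 → 9). Not NE.
(T, Right, Front): P1 can switch to B (0 → 5). Not NE.
(T, Right, Back): P3 can switch to Front (-7 → 8). Not NE.
(B, Left, Front): P1 can switch to T (-3 → 8). Not NE.
(B, Left, Back): P2 can switch to Right (-4 → 6). Not NE.
(B, Right, Front): P2 can switch to Left (-5 → -3). Not NE.
(B, Right, Back): P1 can switch to T (-8 → 8). Not NE.

There is no pure-strategy Nash equilibrium.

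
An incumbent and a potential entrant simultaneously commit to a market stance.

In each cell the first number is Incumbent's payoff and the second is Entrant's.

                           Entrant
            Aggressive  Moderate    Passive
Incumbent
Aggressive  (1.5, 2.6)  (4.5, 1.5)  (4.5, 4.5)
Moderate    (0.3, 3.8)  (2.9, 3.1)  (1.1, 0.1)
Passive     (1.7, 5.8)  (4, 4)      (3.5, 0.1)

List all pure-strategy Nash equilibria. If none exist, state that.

(Aggressive, Passive); (Passive, Aggressive)

Incumbent against Aggressive: payoffs 1.5, 0.3, 1.7 → best response Passive.
Incumbent against Moderate: payoffs 4.5, 2.9, 4 → best response Aggressive.
Incumbent against Passive: payoffs 4.5, 1.1, 3.5 → best response Aggressive.
Entrant against Aggressive: payoffs 2.6, 1.5, 4.5 → best response Passive.
Entrant against Moderate: payoffs 3.8, 3.1, 0.1 → best response Aggressive.
Entrant against Passive: payoffs 5.8, 4, 0.1 → best response Aggressive.
Mutual best responses: (Aggressive, Passive); (Passive, Aggressive).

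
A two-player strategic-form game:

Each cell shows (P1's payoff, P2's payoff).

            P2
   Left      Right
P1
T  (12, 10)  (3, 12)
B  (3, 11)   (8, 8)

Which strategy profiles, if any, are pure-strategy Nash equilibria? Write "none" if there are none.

This game has no pure Nash equilibrium.

For each strategy profile, look for a profitable unilateral deviation.
(T, Left): P2 can switch to Right (10 → 12). Not NE.
(T, Right): P1 can switch to B (3 → 8). Not NE.
(B, Left): P1 can switch to T (3 → 12). Not NE.
(B, Right): P2 can switch to Left (8 → 11). Not NE.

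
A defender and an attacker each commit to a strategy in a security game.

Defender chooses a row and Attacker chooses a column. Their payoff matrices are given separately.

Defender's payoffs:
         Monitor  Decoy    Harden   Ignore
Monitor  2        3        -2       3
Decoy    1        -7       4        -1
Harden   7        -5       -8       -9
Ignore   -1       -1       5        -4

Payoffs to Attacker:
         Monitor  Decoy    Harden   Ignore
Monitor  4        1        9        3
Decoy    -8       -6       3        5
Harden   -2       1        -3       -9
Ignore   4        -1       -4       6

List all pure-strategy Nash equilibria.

none

For each player, find the best response to each opponent profile; mutual best responses are the pure NE.
Defender against Monitor: payoffs 2, 1, 7, -1 → best response Harden.
Defender against Decoy: payoffs 3, -7, -5, -1 → best response Monitor.
Defender against Harden: payoffs -2, 4, -8, 5 → best response Ignore.
Defender against Ignore: payoffs 3, -1, -9, -4 → best response Monitor.
Attacker against Monitor: payoffs 4, 1, 9, 3 → best response Harden.
Attacker against Decoy: payoffs -8, -6, 3, 5 → best response Ignore.
Attacker against Harden: payoffs -2, 1, -3, -9 → best response Decoy.
Attacker against Ignore: payoffs 4, -1, -4, 6 → best response Ignore.
No profile is a mutual best response for all players.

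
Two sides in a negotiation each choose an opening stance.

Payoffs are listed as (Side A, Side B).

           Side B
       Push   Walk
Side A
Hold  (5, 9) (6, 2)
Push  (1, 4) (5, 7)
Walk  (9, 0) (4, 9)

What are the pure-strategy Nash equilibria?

Side A against Push: payoffs 5, 1, 9 → best response Walk.
Side A against Walk: payoffs 6, 5, 4 → best response Hold.
Side B against Hold: payoffs 9, 2 → best response Push.
Side B against Push: payoffs 4, 7 → best response Walk.
Side B against Walk: payoffs 0, 9 → best response Walk.
No profile is a mutual best response for all players.

This game has no pure Nash equilibrium.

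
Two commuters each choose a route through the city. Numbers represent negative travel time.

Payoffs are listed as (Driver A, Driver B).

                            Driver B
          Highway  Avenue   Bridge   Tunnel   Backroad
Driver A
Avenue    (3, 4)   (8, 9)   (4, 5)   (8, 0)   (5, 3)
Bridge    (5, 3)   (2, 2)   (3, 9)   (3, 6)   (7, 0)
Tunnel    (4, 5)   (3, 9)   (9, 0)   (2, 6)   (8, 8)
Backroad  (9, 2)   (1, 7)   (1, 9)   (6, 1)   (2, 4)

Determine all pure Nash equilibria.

Pure NE: (Avenue, Avenue)

Driver A against Highway: payoffs 3, 5, 4, 9 → best response Backroad.
Driver A against Avenue: payoffs 8, 2, 3, 1 → best response Avenue.
Driver A against Bridge: payoffs 4, 3, 9, 1 → best response Tunnel.
Driver A against Tunnel: payoffs 8, 3, 2, 6 → best response Avenue.
Driver A against Backroad: payoffs 5, 7, 8, 2 → best response Tunnel.
Driver B against Avenue: payoffs 4, 9, 5, 0, 3 → best response Avenue.
Driver B against Bridge: payoffs 3, 2, 9, 6, 0 → best response Bridge.
Driver B against Tunnel: payoffs 5, 9, 0, 6, 8 → best response Avenue.
Driver B against Backroad: payoffs 2, 7, 9, 1, 4 → best response Bridge.
Mutual best responses: (Avenue, Avenue).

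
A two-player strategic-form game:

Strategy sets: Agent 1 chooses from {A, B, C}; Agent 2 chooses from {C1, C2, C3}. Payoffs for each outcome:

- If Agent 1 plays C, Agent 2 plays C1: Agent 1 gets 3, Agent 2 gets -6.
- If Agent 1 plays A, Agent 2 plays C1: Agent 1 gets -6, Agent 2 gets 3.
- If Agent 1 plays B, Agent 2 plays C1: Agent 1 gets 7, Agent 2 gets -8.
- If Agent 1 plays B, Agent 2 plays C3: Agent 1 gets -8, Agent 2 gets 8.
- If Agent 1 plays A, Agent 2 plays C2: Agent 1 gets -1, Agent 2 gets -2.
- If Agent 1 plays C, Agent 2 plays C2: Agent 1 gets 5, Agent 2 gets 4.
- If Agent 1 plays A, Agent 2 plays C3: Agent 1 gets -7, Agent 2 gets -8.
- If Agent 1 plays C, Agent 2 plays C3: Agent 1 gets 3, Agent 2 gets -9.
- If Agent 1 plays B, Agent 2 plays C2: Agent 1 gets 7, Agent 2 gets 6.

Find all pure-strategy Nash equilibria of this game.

No pure-strategy Nash equilibrium.

(A, C1): Agent 1 can switch to B (-6 → 7). Not NE.
(A, C2): Agent 1 can switch to B (-1 → 7). Not NE.
(A, C3): Agent 1 can switch to C (-7 → 3). Not NE.
(B, C1): Agent 2 can switch to C2 (-8 → 6). Not NE.
(B, C2): Agent 2 can switch to C3 (6 → 8). Not NE.
(B, C3): Agent 1 can switch to A (-8 → -7). Not NE.
(The remaining 3 profiles each have a profitable deviation by the same check.)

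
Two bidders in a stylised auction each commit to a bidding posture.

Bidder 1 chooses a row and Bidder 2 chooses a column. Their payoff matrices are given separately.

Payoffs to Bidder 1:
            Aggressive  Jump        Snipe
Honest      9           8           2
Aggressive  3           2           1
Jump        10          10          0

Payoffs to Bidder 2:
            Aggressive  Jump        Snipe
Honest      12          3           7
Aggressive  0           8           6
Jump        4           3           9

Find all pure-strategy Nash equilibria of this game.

none

Check each profile: it is a Nash equilibrium iff no player can strictly gain by switching unilaterally.
(Honest, Aggressive): Bidder 1 can switch to Jump (9 → 10). Not NE.
(Honest, Jump): Bidder 1 can switch to Jump (8 → 10). Not NE.
(Honest, Snipe): Bidder 2 can switch to Aggressive (7 → 12). Not NE.
(Aggressive, Aggressive): Bidder 1 can switch to Honest (3 → 9). Not NE.
(Aggressive, Jump): Bidder 1 can switch to Honest (2 → 8). Not NE.
(Aggressive, Snipe): Bidder 1 can switch to Honest (1 → 2). Not NE.
(The remaining 3 profiles each have a profitable deviation by the same check.)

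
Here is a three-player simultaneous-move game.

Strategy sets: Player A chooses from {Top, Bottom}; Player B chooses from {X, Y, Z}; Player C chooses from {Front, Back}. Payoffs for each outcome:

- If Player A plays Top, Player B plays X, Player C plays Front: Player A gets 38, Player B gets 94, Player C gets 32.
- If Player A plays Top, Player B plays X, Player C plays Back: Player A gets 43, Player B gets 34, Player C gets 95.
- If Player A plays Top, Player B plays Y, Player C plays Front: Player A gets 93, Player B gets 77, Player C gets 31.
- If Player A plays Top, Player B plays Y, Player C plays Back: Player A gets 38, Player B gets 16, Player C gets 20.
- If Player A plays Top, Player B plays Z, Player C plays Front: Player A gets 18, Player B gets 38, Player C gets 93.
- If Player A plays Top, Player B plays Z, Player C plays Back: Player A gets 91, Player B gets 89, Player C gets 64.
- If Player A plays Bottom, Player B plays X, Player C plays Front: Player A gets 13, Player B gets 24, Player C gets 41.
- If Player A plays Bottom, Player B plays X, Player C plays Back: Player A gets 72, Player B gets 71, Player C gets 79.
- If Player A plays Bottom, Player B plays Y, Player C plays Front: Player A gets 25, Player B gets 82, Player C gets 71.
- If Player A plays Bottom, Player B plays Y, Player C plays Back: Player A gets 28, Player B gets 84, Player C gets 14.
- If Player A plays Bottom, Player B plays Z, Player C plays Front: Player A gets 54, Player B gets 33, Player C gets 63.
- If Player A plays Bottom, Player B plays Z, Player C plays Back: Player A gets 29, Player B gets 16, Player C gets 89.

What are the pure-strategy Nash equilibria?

Check each profile: it is a Nash equilibrium iff no player can strictly gain by switching unilaterally.
(Top, X, Front): Player C can switch to Back (32 → 95). Not NE.
(Top, X, Back): Player A can switch to Bottom (43 → 72). Not NE.
(Top, Y, Front): Player B can switch to X (77 → 94). Not NE.
(Top, Y, Back): Player B can switch to X (16 → 34). Not NE.
(Top, Z, Front): Player A can switch to Bottom (18 → 54). Not NE.
(Top, Z, Back): Player C can switch to Front (64 → 93). Not NE.
(Bottom, X, Front): Player A can switch to Top (13 → 38). Not NE.
(Bottom, X, Back): Player B can switch to Y (71 → 84). Not NE.
(Bottom, Y, Front): Player A can switch to Top (25 → 93). Not NE.
(Bottom, Y, Back): Player A can switch to Top (28 → 38). Not NE.
(The remaining 2 profiles each have a profitable deviation by the same check.)

There is no pure-strategy Nash equilibrium.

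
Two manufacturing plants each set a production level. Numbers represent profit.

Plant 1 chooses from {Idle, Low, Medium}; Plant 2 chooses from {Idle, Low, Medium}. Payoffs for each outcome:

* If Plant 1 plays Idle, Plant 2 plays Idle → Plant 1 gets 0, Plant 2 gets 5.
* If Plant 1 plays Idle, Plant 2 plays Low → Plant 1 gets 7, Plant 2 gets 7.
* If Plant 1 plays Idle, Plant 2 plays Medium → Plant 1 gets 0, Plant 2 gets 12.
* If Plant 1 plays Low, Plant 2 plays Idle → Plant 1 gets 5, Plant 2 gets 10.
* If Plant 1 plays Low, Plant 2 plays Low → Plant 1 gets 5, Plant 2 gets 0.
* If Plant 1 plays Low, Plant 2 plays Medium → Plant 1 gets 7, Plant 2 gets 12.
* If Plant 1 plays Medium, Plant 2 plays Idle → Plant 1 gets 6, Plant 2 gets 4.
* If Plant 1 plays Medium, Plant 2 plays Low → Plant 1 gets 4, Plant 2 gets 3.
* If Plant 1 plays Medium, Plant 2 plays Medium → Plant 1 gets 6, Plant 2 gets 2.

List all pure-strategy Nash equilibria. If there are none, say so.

The pure Nash equilibria are (Low, Medium), (Medium, Idle).

(Idle, Idle): Plant 1 can switch to Low (0 → 5). Not NE.
(Idle, Low): Plant 2 can switch to Medium (7 → 12). Not NE.
(Idle, Medium): Plant 1 can switch to Low (0 → 7). Not NE.
(Low, Idle): Plant 1 can switch to Medium (5 → 6). Not NE.
(Low, Low): Plant 1 can switch to Idle (5 → 7). Not NE.
(Low, Medium): Plant 1 gets 7, best alternative 6; Plant 2 gets 12, best alternative 10. No profitable deviation — NE.
(Medium, Idle): Plant 1 gets 6, best alternative 5; Plant 2 gets 4, best alternative 3. No profitable deviation — NE.
(Medium, Low): Plant 1 can switch to Idle (4 → 7). Not NE.
(Medium, Medium): Plant 1 can switch to Low (6 → 7). Not NE.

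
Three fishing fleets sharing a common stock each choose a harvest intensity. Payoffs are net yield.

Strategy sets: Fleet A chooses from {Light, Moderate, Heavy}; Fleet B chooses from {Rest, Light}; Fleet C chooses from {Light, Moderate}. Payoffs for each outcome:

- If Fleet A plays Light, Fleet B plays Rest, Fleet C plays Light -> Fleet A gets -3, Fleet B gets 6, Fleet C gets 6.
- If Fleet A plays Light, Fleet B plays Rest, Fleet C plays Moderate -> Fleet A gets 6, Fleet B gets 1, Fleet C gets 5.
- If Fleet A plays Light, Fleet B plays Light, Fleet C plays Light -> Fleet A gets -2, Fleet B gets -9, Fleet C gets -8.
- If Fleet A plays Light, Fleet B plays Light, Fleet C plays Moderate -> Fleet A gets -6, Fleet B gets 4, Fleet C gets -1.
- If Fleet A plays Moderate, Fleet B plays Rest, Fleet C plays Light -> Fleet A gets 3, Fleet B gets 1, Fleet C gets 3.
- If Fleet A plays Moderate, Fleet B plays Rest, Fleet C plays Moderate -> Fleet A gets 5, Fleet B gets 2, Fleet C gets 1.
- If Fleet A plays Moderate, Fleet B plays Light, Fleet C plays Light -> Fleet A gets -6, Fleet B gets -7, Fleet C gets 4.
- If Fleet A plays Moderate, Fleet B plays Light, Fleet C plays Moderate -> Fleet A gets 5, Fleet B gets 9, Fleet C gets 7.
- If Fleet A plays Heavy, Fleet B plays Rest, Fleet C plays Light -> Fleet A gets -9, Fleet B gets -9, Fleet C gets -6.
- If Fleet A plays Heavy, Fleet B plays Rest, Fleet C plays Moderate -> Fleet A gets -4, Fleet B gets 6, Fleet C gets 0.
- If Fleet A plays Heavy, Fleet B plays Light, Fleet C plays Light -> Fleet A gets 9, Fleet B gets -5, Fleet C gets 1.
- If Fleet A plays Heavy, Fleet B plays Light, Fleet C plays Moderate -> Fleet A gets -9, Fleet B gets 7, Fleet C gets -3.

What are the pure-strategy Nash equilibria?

Pure-strategy Nash equilibria: (Moderate, Rest, Light) and (Moderate, Light, Moderate) and (Heavy, Light, Light)

Fleet A against (Rest, Light): payoffs -3, 3, -9 → best response Moderate.
Fleet A against (Rest, Moderate): payoffs 6, 5, -4 → best response Light.
Fleet A against (Light, Light): payoffs -2, -6, 9 → best response Heavy.
Fleet A against (Light, Moderate): payoffs -6, 5, -9 → best response Moderate.
Fleet B against (Light, Light): payoffs 6, -9 → best response Rest.
Fleet B against (Light, Moderate): payoffs 1, 4 → best response Light.
Fleet B against (Moderate, Light): payoffs 1, -7 → best response Rest.
Fleet B against (Moderate, Moderate): payoffs 2, 9 → best response Light.
Fleet B against (Heavy, Light): payoffs -9, -5 → best response Light.
Fleet B against (Heavy, Moderate): payoffs 6, 7 → best response Light.
Fleet C against (Light, Rest): payoffs 6, 5 → best response Light.
Fleet C against (Light, Light): payoffs -8, -1 → best response Moderate.
Fleet C against (Moderate, Rest): payoffs 3, 1 → best response Light.
Fleet C against (Moderate, Light): payoffs 4, 7 → best response Moderate.
Fleet C against (Heavy, Rest): payoffs -6, 0 → best response Moderate.
Fleet C against (Heavy, Light): payoffs 1, -3 → best response Light.
Mutual best responses: (Moderate, Rest, Light); (Moderate, Light, Moderate); (Heavy, Light, Light).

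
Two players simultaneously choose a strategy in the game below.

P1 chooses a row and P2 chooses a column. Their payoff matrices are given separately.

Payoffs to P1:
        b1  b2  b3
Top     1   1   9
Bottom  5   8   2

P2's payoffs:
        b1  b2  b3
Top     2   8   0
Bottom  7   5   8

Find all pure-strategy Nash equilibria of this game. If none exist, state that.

Mark each player's best response to every combination of opponents' strategies; a profile where every player is best-responding is a pure Nash equilibrium.
P1 against b1: payoffs 1, 5 → best response Bottom.
P1 against b2: payoffs 1, 8 → best response Bottom.
P1 against b3: payoffs 9, 2 → best response Top.
P2 against Top: payoffs 2, 8, 0 → best response b2.
P2 against Bottom: payoffs 7, 5, 8 → best response b3.
No profile is a mutual best response for all players.

No pure-strategy Nash equilibrium.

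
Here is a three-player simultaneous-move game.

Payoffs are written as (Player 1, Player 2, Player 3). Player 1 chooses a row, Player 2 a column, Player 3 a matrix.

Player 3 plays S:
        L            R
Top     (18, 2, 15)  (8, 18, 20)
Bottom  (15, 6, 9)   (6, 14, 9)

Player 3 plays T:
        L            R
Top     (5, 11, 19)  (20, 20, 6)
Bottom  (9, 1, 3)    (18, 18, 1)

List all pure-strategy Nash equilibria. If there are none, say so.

Player 1 against (L, S): payoffs 18, 15 → best response Top.
Player 1 against (L, T): payoffs 5, 9 → best response Bottom.
Player 1 against (R, S): payoffs 8, 6 → best response Top.
Player 1 against (R, T): payoffs 20, 18 → best response Top.
Player 2 against (Top, S): payoffs 2, 18 → best response R.
Player 2 against (Top, T): payoffs 11, 20 → best response R.
Player 2 against (Bottom, S): payoffs 6, 14 → best response R.
Player 2 against (Bottom, T): payoffs 1, 18 → best response R.
Player 3 against (Top, L): payoffs 15, 19 → best response T.
Player 3 against (Top, R): payoffs 20, 6 → best response S.
Player 3 against (Bottom, L): payoffs 9, 3 → best response S.
Player 3 against (Bottom, R): payoffs 9, 1 → best response S.
Mutual best responses: (Top, R, S).

(Top, R, S)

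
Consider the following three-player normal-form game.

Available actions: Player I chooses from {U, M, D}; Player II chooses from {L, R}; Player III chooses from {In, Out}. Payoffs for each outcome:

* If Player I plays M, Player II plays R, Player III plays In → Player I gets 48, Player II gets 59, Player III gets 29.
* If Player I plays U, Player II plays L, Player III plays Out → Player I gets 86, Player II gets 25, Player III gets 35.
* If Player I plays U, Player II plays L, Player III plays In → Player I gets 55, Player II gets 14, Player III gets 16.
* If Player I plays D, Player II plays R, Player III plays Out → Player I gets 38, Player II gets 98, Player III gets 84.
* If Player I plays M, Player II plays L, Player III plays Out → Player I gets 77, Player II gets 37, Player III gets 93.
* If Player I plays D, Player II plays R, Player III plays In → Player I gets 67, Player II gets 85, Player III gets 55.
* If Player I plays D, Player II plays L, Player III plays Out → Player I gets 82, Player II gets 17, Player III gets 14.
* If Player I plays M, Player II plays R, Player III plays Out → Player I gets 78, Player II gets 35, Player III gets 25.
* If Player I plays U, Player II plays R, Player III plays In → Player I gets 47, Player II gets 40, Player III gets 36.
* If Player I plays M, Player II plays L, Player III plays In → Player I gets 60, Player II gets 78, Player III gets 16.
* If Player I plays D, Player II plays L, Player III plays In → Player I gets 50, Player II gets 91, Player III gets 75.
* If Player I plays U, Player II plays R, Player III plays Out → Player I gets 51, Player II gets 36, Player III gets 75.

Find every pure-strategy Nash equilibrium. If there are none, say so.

For each player, find the best response to each opponent profile; mutual best responses are the pure NE.
Player I against (L, In): payoffs 55, 60, 50 → best response M.
Player I against (L, Out): payoffs 86, 77, 82 → best response U.
Player I against (R, In): payoffs 47, 48, 67 → best response D.
Player I against (R, Out): payoffs 51, 78, 38 → best response M.
Player II against (U, In): payoffs 14, 40 → best response R.
Player II against (U, Out): payoffs 25, 36 → best response R.
Player II against (M, In): payoffs 78, 59 → best response L.
Player II against (M, Out): payoffs 37, 35 → best response L.
Player II against (D, In): payoffs 91, 85 → best response L.
Player II against (D, Out): payoffs 17, 98 → best response R.
Player III against (U, L): payoffs 16, 35 → best response Out.
Player III against (U, R): payoffs 36, 75 → best response Out.
Player III against (M, L): payoffs 16, 93 → best response Out.
Player III against (M, R): payoffs 29, 25 → best response In.
Player III against (D, L): payoffs 75, 14 → best response In.
Player III against (D, R): payoffs 55, 84 → best response Out.
No profile is a mutual best response for all players.

none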